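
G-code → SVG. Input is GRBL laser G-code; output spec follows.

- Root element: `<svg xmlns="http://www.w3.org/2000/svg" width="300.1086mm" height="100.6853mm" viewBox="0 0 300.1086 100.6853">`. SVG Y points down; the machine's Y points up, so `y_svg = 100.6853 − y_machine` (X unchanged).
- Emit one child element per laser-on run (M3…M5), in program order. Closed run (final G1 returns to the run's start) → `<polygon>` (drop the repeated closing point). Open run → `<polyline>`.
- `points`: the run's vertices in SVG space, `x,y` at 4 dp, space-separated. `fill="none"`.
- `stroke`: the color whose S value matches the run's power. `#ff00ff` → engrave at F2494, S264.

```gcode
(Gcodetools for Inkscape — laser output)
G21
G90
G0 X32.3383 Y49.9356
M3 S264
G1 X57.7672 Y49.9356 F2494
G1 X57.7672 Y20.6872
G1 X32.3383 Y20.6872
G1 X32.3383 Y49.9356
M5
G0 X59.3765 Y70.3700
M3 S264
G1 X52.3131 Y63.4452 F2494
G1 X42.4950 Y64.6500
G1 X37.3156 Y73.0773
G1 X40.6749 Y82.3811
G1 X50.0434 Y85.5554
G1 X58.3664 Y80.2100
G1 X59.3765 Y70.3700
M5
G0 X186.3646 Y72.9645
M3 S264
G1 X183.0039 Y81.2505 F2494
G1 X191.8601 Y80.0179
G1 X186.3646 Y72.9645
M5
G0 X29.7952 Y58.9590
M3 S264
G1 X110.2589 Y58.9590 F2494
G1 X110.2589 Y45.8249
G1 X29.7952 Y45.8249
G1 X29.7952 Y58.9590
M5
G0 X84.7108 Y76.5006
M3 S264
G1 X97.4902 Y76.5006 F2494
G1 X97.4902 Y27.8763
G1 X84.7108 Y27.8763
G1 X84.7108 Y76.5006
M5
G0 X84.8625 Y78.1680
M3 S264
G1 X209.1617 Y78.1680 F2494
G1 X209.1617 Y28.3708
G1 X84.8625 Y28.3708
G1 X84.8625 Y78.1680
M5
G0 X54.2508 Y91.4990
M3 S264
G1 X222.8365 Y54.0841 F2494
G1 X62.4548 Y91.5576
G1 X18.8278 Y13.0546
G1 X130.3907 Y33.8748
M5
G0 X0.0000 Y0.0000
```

<svg xmlns="http://www.w3.org/2000/svg" width="300.1086mm" height="100.6853mm" viewBox="0 0 300.1086 100.6853">
  <polygon points="32.3383,50.7497 57.7672,50.7497 57.7672,79.9981 32.3383,79.9981" fill="none" stroke="#ff00ff"/>
  <polygon points="59.3765,30.3153 52.3131,37.2401 42.4950,36.0353 37.3156,27.6080 40.6749,18.3042 50.0434,15.1299 58.3664,20.4753" fill="none" stroke="#ff00ff"/>
  <polygon points="186.3646,27.7208 183.0039,19.4348 191.8601,20.6674" fill="none" stroke="#ff00ff"/>
  <polygon points="29.7952,41.7263 110.2589,41.7263 110.2589,54.8604 29.7952,54.8604" fill="none" stroke="#ff00ff"/>
  <polygon points="84.7108,24.1847 97.4902,24.1847 97.4902,72.8090 84.7108,72.8090" fill="none" stroke="#ff00ff"/>
  <polygon points="84.8625,22.5173 209.1617,22.5173 209.1617,72.3145 84.8625,72.3145" fill="none" stroke="#ff00ff"/>
  <polyline points="54.2508,9.1863 222.8365,46.6012 62.4548,9.1277 18.8278,87.6307 130.3907,66.8105" fill="none" stroke="#ff00ff"/>
</svg>

Machine Y-up, SVG Y-down with viewBox height 100.6853, so y_svg = 100.6853 − y_machine; X carries over. Every run uses S264, so all elements get stroke `#ff00ff` (engrave).

Run 1: The run returns to its start, so emit a `<polygon>` with points (Y-flipped): 32.3383,50.7497 57.7672,50.7497 57.7672,79.9981 32.3383,79.9981.

Run 2: The run returns to its start, so emit a `<polygon>` with points (Y-flipped): 59.3765,30.3153 52.3131,37.2401 42.4950,36.0353 37.3156,27.6080 40.6749,18.3042 50.0434,15.1299 58.3664,20.4753.

Run 3: The run returns to its start, so emit a `<polygon>` with points (Y-flipped): 186.3646,27.7208 183.0039,19.4348 191.8601,20.6674.

Run 4: The run returns to its start, so emit a `<polygon>` with points (Y-flipped): 29.7952,41.7263 110.2589,41.7263 110.2589,54.8604 29.7952,54.8604.

Run 5: The run returns to its start, so emit a `<polygon>` with points (Y-flipped): 84.7108,24.1847 97.4902,24.1847 97.4902,72.8090 84.7108,72.8090.

Run 6: The run returns to its start, so emit a `<polygon>` with points (Y-flipped): 84.8625,22.5173 209.1617,22.5173 209.1617,72.3145 84.8625,72.3145.

Run 7: The run is open, so emit a `<polyline>` with points (Y-flipped): 54.2508,9.1863 222.8365,46.6012 62.4548,9.1277 18.8278,87.6307 130.3907,66.8105.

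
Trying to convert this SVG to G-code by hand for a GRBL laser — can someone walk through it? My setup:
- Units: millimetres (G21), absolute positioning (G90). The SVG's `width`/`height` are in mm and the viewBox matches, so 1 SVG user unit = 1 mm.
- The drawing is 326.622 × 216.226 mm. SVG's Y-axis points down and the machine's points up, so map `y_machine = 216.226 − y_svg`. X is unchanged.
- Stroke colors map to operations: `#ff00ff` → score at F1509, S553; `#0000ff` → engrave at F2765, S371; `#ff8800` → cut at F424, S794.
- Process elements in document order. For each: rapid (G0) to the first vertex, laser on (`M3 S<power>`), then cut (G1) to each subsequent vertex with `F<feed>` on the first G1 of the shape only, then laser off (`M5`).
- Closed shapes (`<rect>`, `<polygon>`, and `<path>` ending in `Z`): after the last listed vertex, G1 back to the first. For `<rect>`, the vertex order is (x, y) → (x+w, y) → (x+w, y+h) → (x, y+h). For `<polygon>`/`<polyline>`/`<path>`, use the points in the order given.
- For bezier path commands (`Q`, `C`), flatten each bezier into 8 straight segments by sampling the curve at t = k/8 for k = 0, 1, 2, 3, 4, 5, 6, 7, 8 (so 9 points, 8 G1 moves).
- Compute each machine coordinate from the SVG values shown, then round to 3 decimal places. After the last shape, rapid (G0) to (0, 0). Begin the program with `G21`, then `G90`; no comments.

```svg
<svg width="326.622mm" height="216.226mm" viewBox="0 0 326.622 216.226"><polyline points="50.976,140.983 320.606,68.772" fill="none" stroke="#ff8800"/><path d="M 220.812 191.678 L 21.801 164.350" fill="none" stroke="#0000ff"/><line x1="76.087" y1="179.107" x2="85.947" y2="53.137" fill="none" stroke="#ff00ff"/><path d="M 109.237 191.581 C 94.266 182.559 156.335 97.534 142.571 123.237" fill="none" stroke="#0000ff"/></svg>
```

1 u = 1 mm; y_m = 216.226 − y.

[1] `<polyline>` line segment, #ff8800→cut S794 F424: (50.976,75.243) → (320.606,147.454)

[2] `<path>` line segment, #0000ff→engrave S371 F2765: (220.812,24.548) → (21.801,51.876)

[3] `<line>` line segment, #ff00ff→score S553 F1509: (76.087,37.119) → (85.947,163.089)

[4] `<path>` cubic bezier, #0000ff→engrave S371 F2765: (109.237,24.645) → (106.936,31.226) → (110.065,42.744) → (116.834,57.011) → (125.451,71.839) → (134.125,85.039) → (141.064,94.422) → (144.476,97.802) → (142.571,92.989)

G21
G90
G0 X50.976 Y75.243
M3 S794
G1 X320.606 Y147.454 F424
M5
G0 X220.812 Y24.548
M3 S371
G1 X21.801 Y51.876 F2765
M5
G0 X76.087 Y37.119
M3 S553
G1 X85.947 Y163.089 F1509
M5
G0 X109.237 Y24.645
M3 S371
G1 X106.936 Y31.226 F2765
G1 X110.065 Y42.744
G1 X116.834 Y57.011
G1 X125.451 Y71.839
G1 X134.125 Y85.039
G1 X141.064 Y94.422
G1 X144.476 Y97.802
G1 X142.571 Y92.989
M5
G0 X0.000 Y0.000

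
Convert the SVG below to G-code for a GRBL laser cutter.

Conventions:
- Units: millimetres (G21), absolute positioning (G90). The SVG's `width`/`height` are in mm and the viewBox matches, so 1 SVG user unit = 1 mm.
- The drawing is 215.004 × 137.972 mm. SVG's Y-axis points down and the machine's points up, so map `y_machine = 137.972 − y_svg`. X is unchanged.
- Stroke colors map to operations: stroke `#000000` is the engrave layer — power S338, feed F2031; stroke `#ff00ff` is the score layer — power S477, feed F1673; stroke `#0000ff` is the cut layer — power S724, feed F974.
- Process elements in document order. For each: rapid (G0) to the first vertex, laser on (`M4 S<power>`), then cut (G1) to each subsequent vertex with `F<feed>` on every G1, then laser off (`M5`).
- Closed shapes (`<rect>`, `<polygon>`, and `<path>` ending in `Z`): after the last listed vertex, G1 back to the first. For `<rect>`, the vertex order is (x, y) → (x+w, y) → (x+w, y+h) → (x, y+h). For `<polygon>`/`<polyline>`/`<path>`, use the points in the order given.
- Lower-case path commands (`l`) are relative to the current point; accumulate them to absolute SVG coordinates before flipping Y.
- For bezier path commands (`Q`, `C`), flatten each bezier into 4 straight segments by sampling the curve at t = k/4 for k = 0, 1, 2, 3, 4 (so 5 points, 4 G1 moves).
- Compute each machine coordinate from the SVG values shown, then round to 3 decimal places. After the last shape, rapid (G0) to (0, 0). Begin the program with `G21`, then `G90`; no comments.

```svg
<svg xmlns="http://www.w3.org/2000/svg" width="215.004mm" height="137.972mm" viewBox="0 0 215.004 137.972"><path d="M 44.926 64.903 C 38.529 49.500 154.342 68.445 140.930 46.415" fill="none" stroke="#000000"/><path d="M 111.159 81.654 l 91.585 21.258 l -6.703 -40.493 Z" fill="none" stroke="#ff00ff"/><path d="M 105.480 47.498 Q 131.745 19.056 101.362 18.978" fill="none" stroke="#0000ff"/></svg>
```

G21
G90
G0 X44.926 Y73.069
M4 S338
G1 X59.114 Y79.358 F2031
G1 X95.559 Y79.828 F2031
G1 X130.688 Y81.540 F2031
G1 X140.930 Y91.557 F2031
M5
G0 X111.159 Y56.318
M4 S477
G1 X202.744 Y35.060 F1673
G1 X196.041 Y75.553 F1673
G1 X111.159 Y56.318 F1673
M5
G0 X105.480 Y90.474
M4 S724
G1 X115.072 Y102.922 F974
G1 X117.583 Y111.825 F974
G1 X113.013 Y117.182 F974
G1 X101.362 Y118.994 F974
M5
G0 X0.000 Y0.000

1 u = 1 mm; y_m = 137.972 − y.

[1] `<path>` cubic bezier, #000000→engrave S338 F2031: (44.926,73.069) → (59.114,79.358) → (95.559,79.828) → (130.688,81.540) → (140.930,91.557)

[2] `<path>` closed polygon, #ff00ff→score S477 F1673: (111.159,56.318) → (202.744,35.060) → (196.041,75.553) → (111.159,56.318) (closed)

[3] `<path>` quadratic bezier, #0000ff→cut S724 F974: (105.480,90.474) → (115.072,102.922) → (117.583,111.825) → (113.013,117.182) → (101.362,118.994)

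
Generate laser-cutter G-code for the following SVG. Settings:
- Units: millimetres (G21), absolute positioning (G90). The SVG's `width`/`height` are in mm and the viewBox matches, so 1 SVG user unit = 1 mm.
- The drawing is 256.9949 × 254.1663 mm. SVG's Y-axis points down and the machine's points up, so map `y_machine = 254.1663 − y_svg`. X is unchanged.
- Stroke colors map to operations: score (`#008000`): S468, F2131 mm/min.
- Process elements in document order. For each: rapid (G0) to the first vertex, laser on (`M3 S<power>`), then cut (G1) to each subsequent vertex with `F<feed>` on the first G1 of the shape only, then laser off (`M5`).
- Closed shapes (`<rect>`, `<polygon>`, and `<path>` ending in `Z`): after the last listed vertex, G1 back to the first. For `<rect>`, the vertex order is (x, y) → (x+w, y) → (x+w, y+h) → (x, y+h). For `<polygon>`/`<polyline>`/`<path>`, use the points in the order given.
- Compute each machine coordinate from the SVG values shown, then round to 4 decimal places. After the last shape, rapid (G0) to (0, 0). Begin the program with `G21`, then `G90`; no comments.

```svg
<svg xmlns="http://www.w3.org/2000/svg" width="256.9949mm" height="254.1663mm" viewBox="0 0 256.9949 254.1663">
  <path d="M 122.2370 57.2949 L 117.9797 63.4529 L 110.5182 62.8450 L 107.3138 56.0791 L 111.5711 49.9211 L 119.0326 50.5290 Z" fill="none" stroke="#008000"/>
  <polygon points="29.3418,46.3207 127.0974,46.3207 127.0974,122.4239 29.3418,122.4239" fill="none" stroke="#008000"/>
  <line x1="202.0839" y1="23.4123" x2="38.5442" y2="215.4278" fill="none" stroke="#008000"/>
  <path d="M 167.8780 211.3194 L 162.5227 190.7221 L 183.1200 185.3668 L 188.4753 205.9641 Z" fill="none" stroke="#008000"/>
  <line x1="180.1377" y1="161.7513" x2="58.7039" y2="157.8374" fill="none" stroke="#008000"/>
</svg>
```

G21
G90
G0 X122.2370 Y196.8714
M3 S468
G1 X117.9797 Y190.7134 F2131
G1 X110.5182 Y191.3213
G1 X107.3138 Y198.0872
G1 X111.5711 Y204.2452
G1 X119.0326 Y203.6373
G1 X122.2370 Y196.8714
M5
G0 X29.3418 Y207.8456
M3 S468
G1 X127.0974 Y207.8456 F2131
G1 X127.0974 Y131.7424
G1 X29.3418 Y131.7424
G1 X29.3418 Y207.8456
M5
G0 X202.0839 Y230.7540
M3 S468
G1 X38.5442 Y38.7385 F2131
M5
G0 X167.8780 Y42.8469
M3 S468
G1 X162.5227 Y63.4442 F2131
G1 X183.1200 Y68.7995
G1 X188.4753 Y48.2022
G1 X167.8780 Y42.8469
M5
G0 X180.1377 Y92.4150
M3 S468
G1 X58.7039 Y96.3289 F2131
M5
G0 X0.0000 Y0.0000

Since the viewBox matches the mm dimensions, user units are millimetres directly. The only transform is the Y-flip y_m = 254.1663 − y_svg.

Shape 1 is a regular polygon drawn with `<path>`. Its stroke #008000 means score at S468, F2131. After flipping Y the toolpath is (122.2370,196.8714) → (117.9797,190.7134) → (110.5182,191.3213) → (107.3138,198.0872) → (111.5711,204.2452) → (119.0326,203.6373) → (122.2370,196.8714), returning to the start.

Shape 2 is a rectangle drawn with `<polygon>`. Its stroke #008000 means score at S468, F2131. After flipping Y the toolpath is (29.3418,207.8456) → (127.0974,207.8456) → (127.0974,131.7424) → (29.3418,131.7424) → (29.3418,207.8456), returning to the start.

Shape 3 is a line segment drawn with `<line>`. Its stroke #008000 means score at S468, F2131. After flipping Y the toolpath is (202.0839,230.7540) → (38.5442,38.7385).

Shape 4 is a regular polygon drawn with `<path>`. Its stroke #008000 means score at S468, F2131. After flipping Y the toolpath is (167.8780,42.8469) → (162.5227,63.4442) → (183.1200,68.7995) → (188.4753,48.2022) → (167.8780,42.8469), returning to the start.

Shape 5 is a line segment drawn with `<line>`. Its stroke #008000 means score at S468, F2131. After flipping Y the toolpath is (180.1377,92.4150) → (58.7039,96.3289).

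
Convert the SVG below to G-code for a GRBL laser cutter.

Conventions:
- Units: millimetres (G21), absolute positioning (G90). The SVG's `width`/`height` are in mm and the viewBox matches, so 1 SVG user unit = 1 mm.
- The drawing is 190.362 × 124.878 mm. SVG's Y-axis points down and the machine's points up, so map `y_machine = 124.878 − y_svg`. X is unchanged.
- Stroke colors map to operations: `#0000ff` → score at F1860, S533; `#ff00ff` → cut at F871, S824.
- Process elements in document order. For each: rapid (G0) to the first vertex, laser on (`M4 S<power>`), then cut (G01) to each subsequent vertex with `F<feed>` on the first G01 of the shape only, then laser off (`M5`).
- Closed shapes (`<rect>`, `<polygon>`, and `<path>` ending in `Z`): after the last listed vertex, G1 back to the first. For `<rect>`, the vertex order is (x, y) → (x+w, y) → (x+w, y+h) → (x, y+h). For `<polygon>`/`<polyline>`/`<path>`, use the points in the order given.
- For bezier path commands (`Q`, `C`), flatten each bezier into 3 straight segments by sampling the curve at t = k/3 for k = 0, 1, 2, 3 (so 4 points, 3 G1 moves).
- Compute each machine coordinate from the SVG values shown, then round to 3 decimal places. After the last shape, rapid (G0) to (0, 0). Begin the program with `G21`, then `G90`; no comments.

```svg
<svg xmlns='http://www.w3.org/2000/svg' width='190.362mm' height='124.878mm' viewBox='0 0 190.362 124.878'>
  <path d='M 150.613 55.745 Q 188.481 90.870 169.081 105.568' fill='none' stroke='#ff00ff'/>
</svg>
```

G21
G90
G0 X150.613 Y69.133
M4 S824
G01 X169.495 Y47.986 F871
G01 X175.651 Y31.378
G01 X169.081 Y19.310
M5
G0 X0.000 Y0.000

viewBox `0 0 190.362 124.878` with mm width/height → 1 unit = 1 mm. Flip: y_m = 124.878 − y_svg.

**Shape 1** — `<path>` quadratic bezier, stroke `#ff00ff` → cut (S824, F871). Control points (SVG): P0=(150.613,55.745), P1=(188.481,90.870), P2=(169.081,105.568); sampled at t=k/3. Machine vertices: (150.613,69.133) → (169.495,47.986) → (175.651,31.378) → (169.081,19.310). Open path.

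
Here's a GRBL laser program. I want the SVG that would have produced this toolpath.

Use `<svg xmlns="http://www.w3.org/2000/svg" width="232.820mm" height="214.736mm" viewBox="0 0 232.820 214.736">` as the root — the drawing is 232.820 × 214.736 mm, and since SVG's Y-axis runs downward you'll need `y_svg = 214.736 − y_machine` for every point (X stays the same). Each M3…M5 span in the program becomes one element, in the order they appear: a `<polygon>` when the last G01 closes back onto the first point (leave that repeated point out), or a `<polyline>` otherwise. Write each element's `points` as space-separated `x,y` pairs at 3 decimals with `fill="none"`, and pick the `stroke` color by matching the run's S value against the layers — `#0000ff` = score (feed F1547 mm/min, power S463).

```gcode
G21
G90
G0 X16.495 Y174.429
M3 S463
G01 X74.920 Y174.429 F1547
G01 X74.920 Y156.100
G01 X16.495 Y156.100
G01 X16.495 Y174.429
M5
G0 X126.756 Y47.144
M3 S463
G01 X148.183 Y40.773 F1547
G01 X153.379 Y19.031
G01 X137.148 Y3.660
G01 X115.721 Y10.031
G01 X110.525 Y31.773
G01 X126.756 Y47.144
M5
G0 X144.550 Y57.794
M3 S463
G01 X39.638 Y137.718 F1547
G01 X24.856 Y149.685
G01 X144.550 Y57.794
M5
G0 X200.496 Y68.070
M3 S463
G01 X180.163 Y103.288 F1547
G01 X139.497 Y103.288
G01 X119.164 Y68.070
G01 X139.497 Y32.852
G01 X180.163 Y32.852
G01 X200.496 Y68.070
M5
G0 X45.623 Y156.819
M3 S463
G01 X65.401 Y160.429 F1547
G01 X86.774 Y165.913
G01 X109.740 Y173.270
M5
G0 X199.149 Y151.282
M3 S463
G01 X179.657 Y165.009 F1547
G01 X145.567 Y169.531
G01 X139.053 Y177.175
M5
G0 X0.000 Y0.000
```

y_svg = 214.736 − y_m. Every run uses S463, so all elements get stroke `#0000ff` (score).

[1] closed run; points: 16.495,40.307 74.920,40.307 74.920,58.636 16.495,58.636

[2] closed run; points: 126.756,167.592 148.183,173.963 153.379,195.705 137.148,211.076 115.721,204.705 110.525,182.963

[3] closed run; points: 144.550,156.942 39.638,77.018 24.856,65.051

[4] closed run; points: 200.496,146.666 180.163,111.448 139.497,111.448 119.164,146.666 139.497,181.884 180.163,181.884

[5] open run; points: 45.623,57.917 65.401,54.307 86.774,48.823 109.740,41.466

[6] open run; points: 199.149,63.454 179.657,49.727 145.567,45.205 139.053,37.561

<svg xmlns="http://www.w3.org/2000/svg" width="232.820mm" height="214.736mm" viewBox="0 0 232.820 214.736">
  <polygon points="16.495,40.307 74.920,40.307 74.920,58.636 16.495,58.636" fill="none" stroke="#0000ff"/>
  <polygon points="126.756,167.592 148.183,173.963 153.379,195.705 137.148,211.076 115.721,204.705 110.525,182.963" fill="none" stroke="#0000ff"/>
  <polygon points="144.550,156.942 39.638,77.018 24.856,65.051" fill="none" stroke="#0000ff"/>
  <polygon points="200.496,146.666 180.163,111.448 139.497,111.448 119.164,146.666 139.497,181.884 180.163,181.884" fill="none" stroke="#0000ff"/>
  <polyline points="45.623,57.917 65.401,54.307 86.774,48.823 109.740,41.466" fill="none" stroke="#0000ff"/>
  <polyline points="199.149,63.454 179.657,49.727 145.567,45.205 139.053,37.561" fill="none" stroke="#0000ff"/>
</svg>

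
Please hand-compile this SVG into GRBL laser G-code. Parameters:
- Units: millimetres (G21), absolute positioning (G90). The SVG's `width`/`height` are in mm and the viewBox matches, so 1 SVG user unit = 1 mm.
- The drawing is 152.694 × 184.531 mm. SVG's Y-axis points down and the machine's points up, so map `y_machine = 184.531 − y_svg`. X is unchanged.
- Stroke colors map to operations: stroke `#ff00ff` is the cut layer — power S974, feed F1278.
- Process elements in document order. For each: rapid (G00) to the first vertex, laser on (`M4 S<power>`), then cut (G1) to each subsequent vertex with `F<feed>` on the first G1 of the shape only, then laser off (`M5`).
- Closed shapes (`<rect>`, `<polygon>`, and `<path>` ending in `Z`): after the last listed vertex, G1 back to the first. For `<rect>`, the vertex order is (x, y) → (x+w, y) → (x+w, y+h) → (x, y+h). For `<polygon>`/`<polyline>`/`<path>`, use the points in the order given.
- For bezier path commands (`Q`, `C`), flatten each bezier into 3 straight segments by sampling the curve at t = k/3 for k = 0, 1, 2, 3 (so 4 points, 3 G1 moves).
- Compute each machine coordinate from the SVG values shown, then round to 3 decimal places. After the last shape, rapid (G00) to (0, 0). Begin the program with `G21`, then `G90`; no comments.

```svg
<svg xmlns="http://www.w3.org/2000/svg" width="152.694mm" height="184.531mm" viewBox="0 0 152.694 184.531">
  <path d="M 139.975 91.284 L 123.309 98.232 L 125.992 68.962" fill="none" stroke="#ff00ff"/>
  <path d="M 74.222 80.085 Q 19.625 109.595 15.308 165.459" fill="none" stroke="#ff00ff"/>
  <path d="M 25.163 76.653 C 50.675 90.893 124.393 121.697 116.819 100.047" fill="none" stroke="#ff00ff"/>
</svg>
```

G21
G90
G00 X139.975 Y93.247
M4 S974
G1 X123.309 Y86.299 F1278
G1 X125.992 Y115.569
M5
G00 X74.222 Y104.446
M4 S974
G1 X43.411 Y81.844 F1278
G1 X23.773 Y53.386
G1 X15.308 Y19.072
M5
G00 X25.163 Y107.878
M4 S974
G1 X61.947 Y90.673 F1278
G1 X102.092 Y77.762
G1 X116.819 Y84.484
M5
G00 X0.000 Y0.000

1 u = 1 mm; y_m = 184.531 − y.

[1] `<path>` open polyline, #ff00ff→cut S974 F1278: (139.975,93.247) → (123.309,86.299) → (125.992,115.569)

[2] `<path>` quadratic bezier, #ff00ff→cut S974 F1278: (74.222,104.446) → (43.411,81.844) → (23.773,53.386) → (15.308,19.072)

[3] `<path>` cubic bezier, #ff00ff→cut S974 F1278: (25.163,107.878) → (61.947,90.673) → (102.092,77.762) → (116.819,84.484)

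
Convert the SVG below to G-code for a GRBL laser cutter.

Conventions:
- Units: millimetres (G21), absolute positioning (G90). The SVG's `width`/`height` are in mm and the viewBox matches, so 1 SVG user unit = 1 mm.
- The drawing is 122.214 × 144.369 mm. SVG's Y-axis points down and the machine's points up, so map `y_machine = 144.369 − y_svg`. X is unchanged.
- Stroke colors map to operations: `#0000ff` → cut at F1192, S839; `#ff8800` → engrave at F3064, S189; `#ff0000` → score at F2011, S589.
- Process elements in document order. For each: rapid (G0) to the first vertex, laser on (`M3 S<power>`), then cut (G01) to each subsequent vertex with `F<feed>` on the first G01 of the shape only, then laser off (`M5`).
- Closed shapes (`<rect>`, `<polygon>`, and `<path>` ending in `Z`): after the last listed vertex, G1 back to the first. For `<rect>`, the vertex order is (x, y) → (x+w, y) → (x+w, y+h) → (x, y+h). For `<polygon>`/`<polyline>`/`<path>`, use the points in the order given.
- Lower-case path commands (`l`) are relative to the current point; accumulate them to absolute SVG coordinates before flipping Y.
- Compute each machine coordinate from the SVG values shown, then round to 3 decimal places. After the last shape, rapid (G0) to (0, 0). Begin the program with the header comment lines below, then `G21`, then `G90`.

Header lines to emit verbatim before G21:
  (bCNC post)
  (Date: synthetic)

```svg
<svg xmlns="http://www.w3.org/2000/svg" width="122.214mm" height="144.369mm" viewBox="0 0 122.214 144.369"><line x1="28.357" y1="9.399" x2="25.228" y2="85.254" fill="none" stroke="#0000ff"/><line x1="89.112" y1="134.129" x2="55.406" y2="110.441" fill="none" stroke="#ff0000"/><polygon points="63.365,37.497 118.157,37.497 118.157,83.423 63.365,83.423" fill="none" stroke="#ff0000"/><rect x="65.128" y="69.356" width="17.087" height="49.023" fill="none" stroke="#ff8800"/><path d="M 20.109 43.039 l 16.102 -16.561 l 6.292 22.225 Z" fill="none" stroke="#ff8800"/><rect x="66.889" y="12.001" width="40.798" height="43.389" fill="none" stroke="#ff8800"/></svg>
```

(bCNC post)
(Date: synthetic)
G21
G90
G0 X28.357 Y134.970
M3 S839
G01 X25.228 Y59.115 F1192
M5
G0 X89.112 Y10.240
M3 S589
G01 X55.406 Y33.928 F2011
M5
G0 X63.365 Y106.872
M3 S589
G01 X118.157 Y106.872 F2011
G01 X118.157 Y60.946
G01 X63.365 Y60.946
G01 X63.365 Y106.872
M5
G0 X65.128 Y75.013
M3 S189
G01 X82.215 Y75.013 F3064
G01 X82.215 Y25.990
G01 X65.128 Y25.990
G01 X65.128 Y75.013
M5
G0 X20.109 Y101.330
M3 S189
G01 X36.211 Y117.891 F3064
G01 X42.503 Y95.666
G01 X20.109 Y101.330
M5
G0 X66.889 Y132.368
M3 S189
G01 X107.687 Y132.368 F3064
G01 X107.687 Y88.979
G01 X66.889 Y88.979
G01 X66.889 Y132.368
M5
G0 X0.000 Y0.000

viewBox `0 0 122.214 144.369` with mm width/height → 1 unit = 1 mm. Flip: y_m = 144.369 − y_svg.

**Shape 1** — `<line>` line segment, stroke `#0000ff` → cut (S839, F1192). Machine vertices: (28.357,134.970) → (25.228,59.115). Open path.

**Shape 2** — `<line>` line segment, stroke `#ff0000` → score (S589, F2011). Machine vertices: (89.112,10.240) → (55.406,33.928). Open path.

**Shape 3** — `<polygon>` rectangle, stroke `#ff0000` → score (S589, F2011). Machine vertices: (63.365,106.872) → (118.157,106.872) → (118.157,60.946) → (63.365,60.946) → (63.365,106.872). Closed: final G1 returns to the first vertex.

**Shape 4** — `<rect>` rectangle, stroke `#ff8800` → engrave (S189, F3064). Machine vertices: (65.128,75.013) → (82.215,75.013) → (82.215,25.990) → (65.128,25.990) → (65.128,75.013). Closed: final G1 returns to the first vertex.

**Shape 5** — `<path>` regular polygon, stroke `#ff8800` → engrave (S189, F3064). Machine vertices: (20.109,101.330) → (36.211,117.891) → (42.503,95.666) → (20.109,101.330). Closed: final G1 returns to the first vertex.

**Shape 6** — `<rect>` rectangle, stroke `#ff8800` → engrave (S189, F3064). Machine vertices: (66.889,132.368) → (107.687,132.368) → (107.687,88.979) → (66.889,88.979) → (66.889,132.368). Closed: final G1 returns to the first vertex.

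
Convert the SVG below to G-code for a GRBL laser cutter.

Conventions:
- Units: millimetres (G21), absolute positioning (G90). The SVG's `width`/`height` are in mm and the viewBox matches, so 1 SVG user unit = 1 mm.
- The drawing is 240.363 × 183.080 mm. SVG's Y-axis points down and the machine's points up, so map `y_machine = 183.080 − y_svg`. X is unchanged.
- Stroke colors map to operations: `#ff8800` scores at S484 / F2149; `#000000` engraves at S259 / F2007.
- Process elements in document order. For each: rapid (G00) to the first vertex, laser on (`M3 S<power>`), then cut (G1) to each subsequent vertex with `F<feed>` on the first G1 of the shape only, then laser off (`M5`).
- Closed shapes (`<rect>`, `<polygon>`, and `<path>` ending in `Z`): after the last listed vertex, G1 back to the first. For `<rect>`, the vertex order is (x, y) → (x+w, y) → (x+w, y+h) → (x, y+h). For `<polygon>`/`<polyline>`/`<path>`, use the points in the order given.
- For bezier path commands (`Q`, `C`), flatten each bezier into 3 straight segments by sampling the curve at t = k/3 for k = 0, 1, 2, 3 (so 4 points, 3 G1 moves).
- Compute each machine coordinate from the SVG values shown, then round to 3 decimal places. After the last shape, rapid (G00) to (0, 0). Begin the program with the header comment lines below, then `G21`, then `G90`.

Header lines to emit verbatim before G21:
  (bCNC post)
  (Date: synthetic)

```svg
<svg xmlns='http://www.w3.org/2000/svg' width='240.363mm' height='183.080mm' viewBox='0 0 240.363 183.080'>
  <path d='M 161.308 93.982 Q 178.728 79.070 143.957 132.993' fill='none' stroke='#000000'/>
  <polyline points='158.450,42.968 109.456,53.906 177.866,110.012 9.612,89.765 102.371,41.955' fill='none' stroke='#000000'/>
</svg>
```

viewBox `0 0 240.363 183.080` with mm width/height → 1 unit = 1 mm. Flip: y_m = 183.080 − y_svg.

**Shape 1** — `<path>` quadratic bezier, stroke `#000000` → engrave (S259, F2007). Control points (SVG): P0=(161.308,93.982), P1=(178.728,79.070), P2=(143.957,132.993); sampled at t=k/3. Machine vertices: (161.308,89.098) → (167.122,91.391) → (161.339,78.387) → (143.957,50.087). Open path.

**Shape 2** — `<polyline>` open polyline, stroke `#000000` → engrave (S259, F2007). Machine vertices: (158.450,140.112) → (109.456,129.174) → (177.866,73.068) → (9.612,93.315) → (102.371,141.125). Open path.

(bCNC post)
(Date: synthetic)
G21
G90
G00 X161.308 Y89.098
M3 S259
G1 X167.122 Y91.391 F2007
G1 X161.339 Y78.387
G1 X143.957 Y50.087
M5
G00 X158.450 Y140.112
M3 S259
G1 X109.456 Y129.174 F2007
G1 X177.866 Y73.068
G1 X9.612 Y93.315
G1 X102.371 Y141.125
M5
G00 X0.000 Y0.000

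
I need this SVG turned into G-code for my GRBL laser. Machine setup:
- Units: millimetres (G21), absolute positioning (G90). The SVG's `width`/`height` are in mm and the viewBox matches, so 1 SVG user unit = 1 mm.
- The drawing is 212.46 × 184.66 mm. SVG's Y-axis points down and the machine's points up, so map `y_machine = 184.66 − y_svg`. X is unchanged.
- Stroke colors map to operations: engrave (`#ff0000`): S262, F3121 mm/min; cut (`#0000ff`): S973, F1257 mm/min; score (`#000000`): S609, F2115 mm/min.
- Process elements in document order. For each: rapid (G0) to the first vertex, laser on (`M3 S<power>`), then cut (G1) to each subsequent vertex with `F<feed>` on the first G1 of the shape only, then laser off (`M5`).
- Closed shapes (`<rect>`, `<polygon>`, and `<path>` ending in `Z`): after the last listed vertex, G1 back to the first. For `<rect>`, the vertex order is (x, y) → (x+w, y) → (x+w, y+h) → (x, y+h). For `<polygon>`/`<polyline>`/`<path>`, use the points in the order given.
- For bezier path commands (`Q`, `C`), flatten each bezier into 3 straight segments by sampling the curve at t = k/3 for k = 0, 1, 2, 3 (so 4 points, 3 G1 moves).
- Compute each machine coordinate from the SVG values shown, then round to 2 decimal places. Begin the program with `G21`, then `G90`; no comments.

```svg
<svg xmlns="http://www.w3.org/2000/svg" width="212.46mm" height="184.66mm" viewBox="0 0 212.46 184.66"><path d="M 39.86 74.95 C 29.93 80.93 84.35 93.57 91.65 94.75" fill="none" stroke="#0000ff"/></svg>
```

G21
G90
G0 X39.86 Y109.71
M3 S973
G1 X47.25 Y102.18 F1257
G1 X72.77 Y94.24
G1 X91.65 Y89.91
M5

Since the viewBox matches the mm dimensions, user units are millimetres directly. The only transform is the Y-flip y_m = 184.66 − y_svg.

Shape 1 is a cubic bezier drawn with `<path>`. Its stroke #0000ff means cut at S973, F1257. After flipping Y the toolpath is (39.86,109.71) → (47.25,102.18) → (72.77,94.24) → (91.65,89.91).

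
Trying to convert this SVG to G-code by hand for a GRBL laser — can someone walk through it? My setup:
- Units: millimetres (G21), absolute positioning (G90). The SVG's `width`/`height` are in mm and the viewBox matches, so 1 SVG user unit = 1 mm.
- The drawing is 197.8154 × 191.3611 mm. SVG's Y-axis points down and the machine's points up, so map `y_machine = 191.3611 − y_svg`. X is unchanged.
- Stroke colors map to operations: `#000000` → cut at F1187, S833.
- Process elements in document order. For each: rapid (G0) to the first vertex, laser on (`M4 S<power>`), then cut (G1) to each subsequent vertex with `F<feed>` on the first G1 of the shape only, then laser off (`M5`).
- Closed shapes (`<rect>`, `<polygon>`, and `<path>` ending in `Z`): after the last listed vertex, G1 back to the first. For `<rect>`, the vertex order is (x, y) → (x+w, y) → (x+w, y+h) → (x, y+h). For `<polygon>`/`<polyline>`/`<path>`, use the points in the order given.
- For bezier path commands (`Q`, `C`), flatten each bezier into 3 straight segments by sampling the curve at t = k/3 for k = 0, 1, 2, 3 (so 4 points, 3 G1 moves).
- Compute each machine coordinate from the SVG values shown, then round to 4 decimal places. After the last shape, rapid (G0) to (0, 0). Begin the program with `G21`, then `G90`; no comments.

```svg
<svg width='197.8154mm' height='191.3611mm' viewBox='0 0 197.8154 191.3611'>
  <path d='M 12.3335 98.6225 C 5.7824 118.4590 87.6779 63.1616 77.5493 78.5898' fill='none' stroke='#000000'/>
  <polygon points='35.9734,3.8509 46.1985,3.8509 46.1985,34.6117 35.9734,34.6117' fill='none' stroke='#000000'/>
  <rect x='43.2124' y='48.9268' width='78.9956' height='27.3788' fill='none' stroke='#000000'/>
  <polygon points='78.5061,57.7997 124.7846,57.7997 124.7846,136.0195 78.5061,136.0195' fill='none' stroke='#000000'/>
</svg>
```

G21
G90
G0 X12.3335 Y92.7386
M4 S833
G1 X28.5805 Y92.5445 F1187
G1 X63.6873 Y110.0265
G1 X77.5493 Y112.7713
M5
G0 X35.9734 Y187.5102
M4 S833
G1 X46.1985 Y187.5102 F1187
G1 X46.1985 Y156.7494
G1 X35.9734 Y156.7494
G1 X35.9734 Y187.5102
M5
G0 X43.2124 Y142.4343
M4 S833
G1 X122.2080 Y142.4343 F1187
G1 X122.2080 Y115.0555
G1 X43.2124 Y115.0555
G1 X43.2124 Y142.4343
M5
G0 X78.5061 Y133.5614
M4 S833
G1 X124.7846 Y133.5614 F1187
G1 X124.7846 Y55.3416
G1 X78.5061 Y55.3416
G1 X78.5061 Y133.5614
M5
G0 X0.0000 Y0.0000

viewBox `0 0 197.8154 191.3611` with mm width/height → 1 unit = 1 mm. Flip: y_m = 191.3611 − y_svg.

**Shape 1** — `<path>` cubic bezier, stroke `#000000` → cut (S833, F1187). Control points (SVG): P0=(12.3335,98.6225), P1=(5.7824,118.4590), P2=(87.6779,63.1616), P3=(77.5493,78.5898); sampled at t=k/3. Machine vertices: (12.3335,92.7386) → (28.5805,92.5445) → (63.6873,110.0265) → (77.5493,112.7713). Open path.

**Shape 2** — `<polygon>` rectangle, stroke `#000000` → cut (S833, F1187). Machine vertices: (35.9734,187.5102) → (46.1985,187.5102) → (46.1985,156.7494) → (35.9734,156.7494) → (35.9734,187.5102). Closed: final G1 returns to the first vertex.

**Shape 3** — `<rect>` rectangle, stroke `#000000` → cut (S833, F1187). Machine vertices: (43.2124,142.4343) → (122.2080,142.4343) → (122.2080,115.0555) → (43.2124,115.0555) → (43.2124,142.4343). Closed: final G1 returns to the first vertex.

**Shape 4** — `<polygon>` rectangle, stroke `#000000` → cut (S833, F1187). Machine vertices: (78.5061,133.5614) → (124.7846,133.5614) → (124.7846,55.3416) → (78.5061,55.3416) → (78.5061,133.5614). Closed: final G1 returns to the first vertex.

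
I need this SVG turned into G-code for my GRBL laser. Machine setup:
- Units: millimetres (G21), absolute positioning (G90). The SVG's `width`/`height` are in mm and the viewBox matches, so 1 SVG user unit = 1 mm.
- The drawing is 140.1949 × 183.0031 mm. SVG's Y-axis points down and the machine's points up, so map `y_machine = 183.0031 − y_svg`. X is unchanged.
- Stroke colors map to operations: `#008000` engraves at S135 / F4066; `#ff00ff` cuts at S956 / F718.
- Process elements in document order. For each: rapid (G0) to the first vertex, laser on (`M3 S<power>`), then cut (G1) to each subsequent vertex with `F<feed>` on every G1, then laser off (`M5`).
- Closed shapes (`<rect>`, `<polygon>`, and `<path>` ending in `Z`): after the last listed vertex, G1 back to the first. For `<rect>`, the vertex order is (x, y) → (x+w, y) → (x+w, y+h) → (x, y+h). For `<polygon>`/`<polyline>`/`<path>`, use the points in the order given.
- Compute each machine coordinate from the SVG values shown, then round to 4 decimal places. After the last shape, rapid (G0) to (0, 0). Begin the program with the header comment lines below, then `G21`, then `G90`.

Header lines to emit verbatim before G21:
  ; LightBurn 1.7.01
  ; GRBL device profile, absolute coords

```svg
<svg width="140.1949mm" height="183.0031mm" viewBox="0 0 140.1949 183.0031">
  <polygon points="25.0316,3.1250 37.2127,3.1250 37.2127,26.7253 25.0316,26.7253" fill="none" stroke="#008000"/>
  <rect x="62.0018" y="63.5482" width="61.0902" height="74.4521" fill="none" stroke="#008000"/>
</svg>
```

; LightBurn 1.7.01
; GRBL device profile, absolute coords
G21
G90
G0 X25.0316 Y179.8781
M3 S135
G1 X37.2127 Y179.8781 F4066
G1 X37.2127 Y156.2778 F4066
G1 X25.0316 Y156.2778 F4066
G1 X25.0316 Y179.8781 F4066
M5
G0 X62.0018 Y119.4549
M3 S135
G1 X123.0920 Y119.4549 F4066
G1 X123.0920 Y45.0028 F4066
G1 X62.0018 Y45.0028 F4066
G1 X62.0018 Y119.4549 F4066
M5
G0 X0.0000 Y0.0000

Since the viewBox matches the mm dimensions, user units are millimetres directly. The only transform is the Y-flip y_m = 183.0031 − y_svg.

Shape 1 is a rectangle drawn with `<polygon>`. Its stroke #008000 means engrave at S135, F4066. After flipping Y the toolpath is (25.0316,179.8781) → (37.2127,179.8781) → (37.2127,156.2778) → (25.0316,156.2778) → (25.0316,179.8781), returning to the start.

Shape 2 is a rectangle drawn with `<rect>`. Its stroke #008000 means engrave at S135, F4066. After flipping Y the toolpath is (62.0018,119.4549) → (123.0920,119.4549) → (123.0920,45.0028) → (62.0018,45.0028) → (62.0018,119.4549), returning to the start.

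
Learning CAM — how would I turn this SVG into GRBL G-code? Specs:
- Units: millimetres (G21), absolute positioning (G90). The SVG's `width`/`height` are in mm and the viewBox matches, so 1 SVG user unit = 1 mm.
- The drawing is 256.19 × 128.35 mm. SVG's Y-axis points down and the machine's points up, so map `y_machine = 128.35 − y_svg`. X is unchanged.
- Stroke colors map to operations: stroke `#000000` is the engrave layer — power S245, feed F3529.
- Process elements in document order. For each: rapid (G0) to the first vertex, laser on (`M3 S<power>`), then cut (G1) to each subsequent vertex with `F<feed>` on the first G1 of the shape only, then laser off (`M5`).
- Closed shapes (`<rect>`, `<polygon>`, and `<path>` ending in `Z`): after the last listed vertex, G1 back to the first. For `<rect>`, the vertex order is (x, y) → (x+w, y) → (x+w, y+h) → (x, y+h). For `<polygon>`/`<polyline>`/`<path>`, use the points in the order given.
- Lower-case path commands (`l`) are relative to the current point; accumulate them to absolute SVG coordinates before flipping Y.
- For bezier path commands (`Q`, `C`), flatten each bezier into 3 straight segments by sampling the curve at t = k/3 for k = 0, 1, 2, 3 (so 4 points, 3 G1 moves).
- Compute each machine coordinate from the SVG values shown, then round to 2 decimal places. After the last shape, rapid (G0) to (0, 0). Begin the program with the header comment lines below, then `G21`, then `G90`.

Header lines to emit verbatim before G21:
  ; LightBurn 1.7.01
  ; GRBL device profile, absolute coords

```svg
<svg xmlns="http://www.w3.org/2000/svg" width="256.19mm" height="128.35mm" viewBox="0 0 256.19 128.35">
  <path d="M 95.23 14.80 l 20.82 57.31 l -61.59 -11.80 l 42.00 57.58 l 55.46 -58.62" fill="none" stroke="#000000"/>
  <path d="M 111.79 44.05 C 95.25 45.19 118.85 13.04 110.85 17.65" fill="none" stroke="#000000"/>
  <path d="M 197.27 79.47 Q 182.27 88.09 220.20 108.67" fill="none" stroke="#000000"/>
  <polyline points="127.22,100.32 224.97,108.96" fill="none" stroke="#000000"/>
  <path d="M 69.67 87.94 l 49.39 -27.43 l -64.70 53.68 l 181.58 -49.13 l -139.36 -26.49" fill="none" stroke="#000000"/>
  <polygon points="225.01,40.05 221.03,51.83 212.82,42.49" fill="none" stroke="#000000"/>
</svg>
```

Since the viewBox matches the mm dimensions, user units are millimetres directly. The only transform is the Y-flip y_m = 128.35 − y_svg.

Shape 1 is a open polyline drawn with `<path>`. Its stroke #000000 means engrave at S245, F3529. After flipping Y the toolpath is (95.23,113.55) → (116.05,56.24) → (54.46,68.04) → (96.46,10.46) → (151.92,69.08).

Shape 2 is a cubic bezier drawn with `<path>`. Its stroke #000000 means engrave at S245, F3529. After flipping Y the toolpath is (111.79,84.30) → (105.97,91.66) → (110.97,105.65) → (110.85,110.70).

Shape 3 is a quadratic bezier drawn with `<path>`. Its stroke #000000 means engrave at S245, F3529. After flipping Y the toolpath is (197.27,48.88) → (193.15,41.80) → (200.79,32.07) → (220.20,19.68).

Shape 4 is a line segment drawn with `<polyline>`. Its stroke #000000 means engrave at S245, F3529. After flipping Y the toolpath is (127.22,28.03) → (224.97,19.39).

Shape 5 is a open polyline drawn with `<path>`. Its stroke #000000 means engrave at S245, F3529. After flipping Y the toolpath is (69.67,40.41) → (119.06,67.84) → (54.36,14.16) → (235.94,63.29) → (96.58,89.78).

Shape 6 is a regular polygon drawn with `<polygon>`. Its stroke #000000 means engrave at S245, F3529. After flipping Y the toolpath is (225.01,88.30) → (221.03,76.52) → (212.82,85.86) → (225.01,88.30), returning to the start.

; LightBurn 1.7.01
; GRBL device profile, absolute coords
G21
G90
G0 X95.23 Y113.55
M3 S245
G1 X116.05 Y56.24 F3529
G1 X54.46 Y68.04
G1 X96.46 Y10.46
G1 X151.92 Y69.08
M5
G0 X111.79 Y84.30
M3 S245
G1 X105.97 Y91.66 F3529
G1 X110.97 Y105.65
G1 X110.85 Y110.70
M5
G0 X197.27 Y48.88
M3 S245
G1 X193.15 Y41.80 F3529
G1 X200.79 Y32.07
G1 X220.20 Y19.68
M5
G0 X127.22 Y28.03
M3 S245
G1 X224.97 Y19.39 F3529
M5
G0 X69.67 Y40.41
M3 S245
G1 X119.06 Y67.84 F3529
G1 X54.36 Y14.16
G1 X235.94 Y63.29
G1 X96.58 Y89.78
M5
G0 X225.01 Y88.30
M3 S245
G1 X221.03 Y76.52 F3529
G1 X212.82 Y85.86
G1 X225.01 Y88.30
M5
G0 X0.00 Y0.00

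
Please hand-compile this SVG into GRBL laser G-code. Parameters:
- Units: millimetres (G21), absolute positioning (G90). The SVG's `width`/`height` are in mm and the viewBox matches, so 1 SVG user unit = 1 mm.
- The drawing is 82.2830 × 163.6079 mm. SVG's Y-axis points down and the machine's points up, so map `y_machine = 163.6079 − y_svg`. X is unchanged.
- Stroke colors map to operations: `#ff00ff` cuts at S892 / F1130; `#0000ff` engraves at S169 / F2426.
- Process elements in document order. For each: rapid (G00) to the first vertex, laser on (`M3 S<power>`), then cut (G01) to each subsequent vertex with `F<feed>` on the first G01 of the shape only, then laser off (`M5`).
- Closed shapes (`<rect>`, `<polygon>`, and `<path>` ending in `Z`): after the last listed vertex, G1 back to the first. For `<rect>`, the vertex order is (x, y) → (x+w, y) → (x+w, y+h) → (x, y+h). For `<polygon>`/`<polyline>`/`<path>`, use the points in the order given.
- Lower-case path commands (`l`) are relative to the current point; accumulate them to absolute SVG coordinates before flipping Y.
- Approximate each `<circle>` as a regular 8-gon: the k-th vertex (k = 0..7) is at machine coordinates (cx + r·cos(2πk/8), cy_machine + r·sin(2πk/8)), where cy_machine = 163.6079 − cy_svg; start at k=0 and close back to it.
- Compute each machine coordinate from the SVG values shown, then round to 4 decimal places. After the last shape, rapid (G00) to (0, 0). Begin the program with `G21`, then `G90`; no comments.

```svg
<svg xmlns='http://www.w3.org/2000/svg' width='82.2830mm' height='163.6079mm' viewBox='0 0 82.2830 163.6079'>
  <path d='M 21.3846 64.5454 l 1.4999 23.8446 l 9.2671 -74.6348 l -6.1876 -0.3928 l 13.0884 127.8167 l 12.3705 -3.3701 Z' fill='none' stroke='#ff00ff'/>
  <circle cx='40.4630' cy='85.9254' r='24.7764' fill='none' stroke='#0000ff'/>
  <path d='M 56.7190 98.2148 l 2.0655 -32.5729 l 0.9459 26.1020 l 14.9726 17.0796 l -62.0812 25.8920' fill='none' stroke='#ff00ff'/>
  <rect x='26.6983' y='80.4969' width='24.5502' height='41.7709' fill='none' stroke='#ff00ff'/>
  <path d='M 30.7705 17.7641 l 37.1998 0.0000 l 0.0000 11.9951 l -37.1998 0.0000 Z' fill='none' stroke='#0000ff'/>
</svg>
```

G21
G90
G00 X21.3846 Y99.0625
M3 S892
G01 X22.8845 Y75.2179 F1130
G01 X32.1516 Y149.8527
G01 X25.9640 Y150.2455
G01 X39.0524 Y22.4288
G01 X51.4229 Y25.7989
G01 X21.3846 Y99.0625
M5
G00 X65.2394 Y77.6825
M3 S169
G01 X57.9826 Y95.2021 F2426
G01 X40.4630 Y102.4589
G01 X22.9434 Y95.2021
G01 X15.6866 Y77.6825
G01 X22.9434 Y60.1629
G01 X40.4630 Y52.9061
G01 X57.9826 Y60.1629
G01 X65.2394 Y77.6825
M5
G00 X56.7190 Y65.3931
M3 S892
G01 X58.7845 Y97.9660 F1130
G01 X59.7304 Y71.8640
G01 X74.7030 Y54.7844
G01 X12.6218 Y28.8924
M5
G00 X26.6983 Y83.1110
M3 S892
G01 X51.2485 Y83.1110 F1130
G01 X51.2485 Y41.3401
G01 X26.6983 Y41.3401
G01 X26.6983 Y83.1110
M5
G00 X30.7705 Y145.8438
M3 S169
G01 X67.9703 Y145.8438 F2426
G01 X67.9703 Y133.8487
G01 X30.7705 Y133.8487
G01 X30.7705 Y145.8438
M5
G00 X0.0000 Y0.0000

Since the viewBox matches the mm dimensions, user units are millimetres directly. The only transform is the Y-flip y_m = 163.6079 − y_svg.

Shape 1 is a closed polygon drawn with `<path>`. Its stroke #ff00ff means cut at S892, F1130. After flipping Y the toolpath is (21.3846,99.0625) → (22.8845,75.2179) → (32.1516,149.8527) → (25.9640,150.2455) → (39.0524,22.4288) → (51.4229,25.7989) → (21.3846,99.0625), returning to the start.

Shape 2 is a circle drawn with `<circle>`. Its stroke #0000ff means engrave at S169, F2426. After flipping Y the toolpath is (65.2394,77.6825) → (57.9826,95.2021) → (40.4630,102.4589) → (22.9434,95.2021) → (15.6866,77.6825) → (22.9434,60.1629) → (40.4630,52.9061) → (57.9826,60.1629) → (65.2394,77.6825), returning to the start.

Shape 3 is a open polyline drawn with `<path>`. Its stroke #ff00ff means cut at S892, F1130. After flipping Y the toolpath is (56.7190,65.3931) → (58.7845,97.9660) → (59.7304,71.8640) → (74.7030,54.7844) → (12.6218,28.8924).

Shape 4 is a rectangle drawn with `<rect>`. Its stroke #ff00ff means cut at S892, F1130. After flipping Y the toolpath is (26.6983,83.1110) → (51.2485,83.1110) → (51.2485,41.3401) → (26.6983,41.3401) → (26.6983,83.1110), returning to the start.

Shape 5 is a rectangle drawn with `<path>`. Its stroke #0000ff means engrave at S169, F2426. After flipping Y the toolpath is (30.7705,145.8438) → (67.9703,145.8438) → (67.9703,133.8487) → (30.7705,133.8487) → (30.7705,145.8438), returning to the start.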